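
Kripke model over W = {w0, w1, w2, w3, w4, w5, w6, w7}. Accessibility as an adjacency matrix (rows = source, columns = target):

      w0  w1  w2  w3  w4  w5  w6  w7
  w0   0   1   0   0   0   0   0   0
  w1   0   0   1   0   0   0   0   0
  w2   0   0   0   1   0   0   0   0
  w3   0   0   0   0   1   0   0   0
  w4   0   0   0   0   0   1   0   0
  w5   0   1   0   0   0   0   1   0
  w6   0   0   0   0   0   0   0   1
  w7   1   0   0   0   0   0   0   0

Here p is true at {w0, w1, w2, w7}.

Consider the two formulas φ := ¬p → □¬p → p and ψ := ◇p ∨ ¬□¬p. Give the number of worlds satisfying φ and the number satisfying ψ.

For ¬p → □¬p → p:
w0: ¬p is F, □¬p → p is T. ✓
w1: ¬p is F, □¬p → p is T. ✓
w2: ¬p is F, □¬p → p is T. ✓
w3: ¬p is T, □¬p → p is F. ✗
w4: ¬p is T, □¬p → p is F. ✗
w5: ¬p is T, □¬p → p is T. ✓
w6: ¬p is T, □¬p → p is T. ✓
w7: ¬p is F, □¬p → p is T. ✓
— 6 worlds.
For ◇p ∨ ¬□¬p:
w0: ◇p is T, ¬□¬p is T. ✓
w1: ◇p is T, ¬□¬p is T. ✓
w2: ◇p is F, ¬□¬p is F. ✗
w3: ◇p is F, ¬□¬p is F. ✗
w4: ◇p is F, ¬□¬p is F. ✗
w5: ◇p is T, ¬□¬p is T. ✓
w6: ◇p is T, ¬□¬p is T. ✓
w7: ◇p is T, ¬□¬p is T. ✓
— 5 worlds.

6 and 5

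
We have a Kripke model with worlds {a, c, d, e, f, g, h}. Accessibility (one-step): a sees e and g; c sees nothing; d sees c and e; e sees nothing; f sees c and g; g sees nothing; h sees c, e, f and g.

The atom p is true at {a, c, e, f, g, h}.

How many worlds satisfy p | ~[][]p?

a: p is T, ~[][]p is F. ✓
c: p is T, ~[][]p is F. ✓
d: p is F, ~[][]p is F. ✗
e: p is T, ~[][]p is F. ✓
f: p is T, ~[][]p is F. ✓
g: p is T, ~[][]p is F. ✓
h: p is T, ~[][]p is F. ✓
Satisfying worlds: {a, c, e, f, g, h}.

6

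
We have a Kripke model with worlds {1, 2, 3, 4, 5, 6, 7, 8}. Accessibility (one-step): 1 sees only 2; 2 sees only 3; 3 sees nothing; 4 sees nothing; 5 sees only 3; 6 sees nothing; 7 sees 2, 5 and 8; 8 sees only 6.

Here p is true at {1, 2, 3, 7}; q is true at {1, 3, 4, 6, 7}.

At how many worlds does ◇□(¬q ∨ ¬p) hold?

1: successors {2}; □(¬q ∨ ¬p) there: 2:F. ✗
2: successors {3}; □(¬q ∨ ¬p) there: 3:T. ✓
3: no successors, so ◇□(¬q ∨ ¬p) fails. ✗
4: no successors, so ◇□(¬q ∨ ¬p) fails. ✗
5: successors {3}; □(¬q ∨ ¬p) there: 3:T. ✓
6: no successors, so ◇□(¬q ∨ ¬p) fails. ✗
7: successors {2, 5, 8}; □(¬q ∨ ¬p) there: 2:F, 5:F, 8:T. ✓
8: successors {6}; □(¬q ∨ ¬p) there: 6:T. ✓
Satisfying worlds: {2, 5, 7, 8}.

4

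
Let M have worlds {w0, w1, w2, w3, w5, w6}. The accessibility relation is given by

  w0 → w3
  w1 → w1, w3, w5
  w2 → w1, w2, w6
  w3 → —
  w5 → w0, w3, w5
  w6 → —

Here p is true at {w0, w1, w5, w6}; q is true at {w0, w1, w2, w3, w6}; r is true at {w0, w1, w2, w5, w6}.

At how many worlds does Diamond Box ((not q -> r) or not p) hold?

4

w0: successors {w3}; Box ((not q -> r) or not p) there: w3:T. ✓
w1: successors {w1, w3, w5}; Box ((not q -> r) or not p) there: w1:T, w3:T, w5:T. ✓
w2: successors {w1, w2, w6}; Box ((not q -> r) or not p) there: w1:T, w2:T, w6:T. ✓
w3: no successors, so Diamond Box ((not q -> r) or not p) fails. ✗
w5: successors {w0, w3, w5}; Box ((not q -> r) or not p) there: w0:T, w3:T, w5:T. ✓
w6: no successors, so Diamond Box ((not q -> r) or not p) fails. ✗
Satisfying worlds: {w0, w1, w2, w5}.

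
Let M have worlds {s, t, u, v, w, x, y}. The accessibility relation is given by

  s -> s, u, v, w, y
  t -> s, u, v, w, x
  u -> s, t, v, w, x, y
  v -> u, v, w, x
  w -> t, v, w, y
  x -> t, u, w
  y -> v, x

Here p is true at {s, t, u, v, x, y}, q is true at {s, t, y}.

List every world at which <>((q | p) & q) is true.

s: successors {s, u, v, w, y}; (q | p) & q there: s:T, u:F, v:F, w:F, y:T. ✓
t: successors {s, u, v, w, x}; (q | p) & q there: s:T, u:F, v:F, w:F, x:F. ✓
u: successors {s, t, v, w, x, y}; (q | p) & q there: s:T, t:T, v:F, w:F, x:F, y:T. ✓
v: successors {u, v, w, x}; (q | p) & q there: u:F, v:F, w:F, x:F. ✗
w: successors {t, v, w, y}; (q | p) & q there: t:T, v:F, w:F, y:T. ✓
x: successors {t, u, w}; (q | p) & q there: t:T, u:F, w:F. ✓
y: successors {v, x}; (q | p) & q there: v:F, x:F. ✗

{s, t, u, w, x}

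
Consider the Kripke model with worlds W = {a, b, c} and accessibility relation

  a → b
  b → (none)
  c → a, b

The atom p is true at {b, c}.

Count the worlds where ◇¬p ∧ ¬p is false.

a: ◇¬p is F, ¬p is T. ✗
b: ◇¬p is F, ¬p is F. ✗
c: ◇¬p is T, ¬p is F. ✗
Satisfying worlds: ∅.
So ◇¬p ∧ ¬p fails at the other 3 worlds.

3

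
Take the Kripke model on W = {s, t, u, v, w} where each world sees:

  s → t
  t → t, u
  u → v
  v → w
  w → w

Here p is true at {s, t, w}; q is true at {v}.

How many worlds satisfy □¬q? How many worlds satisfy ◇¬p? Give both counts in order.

For □¬q:
s: successors {t}; ¬q there: t:T. ✓
t: successors {t, u}; ¬q there: t:T, u:T. ✓
u: successors {v}; ¬q there: v:F. ✗
v: successors {w}; ¬q there: w:T. ✓
w: successors {w}; ¬q there: w:T. ✓
— 4 worlds.
For ◇¬p:
s: successors {t}; ¬p there: t:F. ✗
t: successors {t, u}; ¬p there: t:F, u:T. ✓
u: successors {v}; ¬p there: v:T. ✓
v: successors {w}; ¬p there: w:F. ✗
w: successors {w}; ¬p there: w:F. ✗
— 2 worlds.

4 and 2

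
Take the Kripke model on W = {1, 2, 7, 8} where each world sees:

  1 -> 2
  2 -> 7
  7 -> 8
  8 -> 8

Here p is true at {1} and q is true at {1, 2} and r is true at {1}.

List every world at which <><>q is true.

1: successors {2}; <>q there: 2:F. ✗
2: successors {7}; <>q there: 7:F. ✗
7: successors {8}; <>q there: 8:F. ✗
8: successors {8}; <>q there: 8:F. ✗

∅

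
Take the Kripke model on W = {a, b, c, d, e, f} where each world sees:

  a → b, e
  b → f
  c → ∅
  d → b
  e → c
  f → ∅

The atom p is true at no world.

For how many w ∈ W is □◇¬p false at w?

a: successors {b, e}; ◇¬p there: b:T, e:T. ✓
b: successors {f}; ◇¬p there: f:F. ✗
c: no successors, so □◇¬p holds vacuously. ✓
d: successors {b}; ◇¬p there: b:T. ✓
e: successors {c}; ◇¬p there: c:F. ✗
f: no successors, so □◇¬p holds vacuously. ✓
Satisfying worlds: {a, c, d, f}.
So □◇¬p fails at the other 2 worlds.

2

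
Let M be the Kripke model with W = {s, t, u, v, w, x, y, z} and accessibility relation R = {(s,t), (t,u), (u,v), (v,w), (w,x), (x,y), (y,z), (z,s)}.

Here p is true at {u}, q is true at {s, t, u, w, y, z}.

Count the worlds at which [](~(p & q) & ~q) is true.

s: successors {t}; ~(p & q) & ~q there: t:F. ✗
t: successors {u}; ~(p & q) & ~q there: u:F. ✗
u: successors {v}; ~(p & q) & ~q there: v:T. ✓
v: successors {w}; ~(p & q) & ~q there: w:F. ✗
w: successors {x}; ~(p & q) & ~q there: x:T. ✓
x: successors {y}; ~(p & q) & ~q there: y:F. ✗
y: successors {z}; ~(p & q) & ~q there: z:F. ✗
z: successors {s}; ~(p & q) & ~q there: s:F. ✗
Satisfying worlds: {u, w}.

2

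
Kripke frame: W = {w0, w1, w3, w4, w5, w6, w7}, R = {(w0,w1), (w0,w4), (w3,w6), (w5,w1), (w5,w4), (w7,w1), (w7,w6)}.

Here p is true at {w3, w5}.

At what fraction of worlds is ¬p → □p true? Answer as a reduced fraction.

w0: ¬p is T, □p is F. ✗
w1: ¬p is T, □p is T. ✓
w3: ¬p is F, □p is F. ✓
w4: ¬p is T, □p is T. ✓
w5: ¬p is F, □p is F. ✓
w6: ¬p is T, □p is T. ✓
w7: ¬p is T, □p is F. ✗
That's 5 of 7 worlds, so 5/7.

5/7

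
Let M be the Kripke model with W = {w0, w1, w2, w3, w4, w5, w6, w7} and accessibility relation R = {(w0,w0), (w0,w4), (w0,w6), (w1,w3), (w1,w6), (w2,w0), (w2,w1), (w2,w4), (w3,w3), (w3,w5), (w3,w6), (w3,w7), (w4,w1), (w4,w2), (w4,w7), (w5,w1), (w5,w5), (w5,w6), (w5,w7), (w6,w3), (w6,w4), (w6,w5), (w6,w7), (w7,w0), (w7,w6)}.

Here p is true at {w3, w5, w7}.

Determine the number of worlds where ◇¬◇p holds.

w0: successors {w0, w4, w6}; ¬◇p there: w0:T, w4:F, w6:F. ✓
w1: successors {w3, w6}; ¬◇p there: w3:F, w6:F. ✗
w2: successors {w0, w1, w4}; ¬◇p there: w0:T, w1:F, w4:F. ✓
w3: successors {w3, w5, w6, w7}; ¬◇p there: w3:F, w5:F, w6:F, w7:T. ✓
w4: successors {w1, w2, w7}; ¬◇p there: w1:F, w2:T, w7:T. ✓
w5: successors {w1, w5, w6, w7}; ¬◇p there: w1:F, w5:F, w6:F, w7:T. ✓
w6: successors {w3, w4, w5, w7}; ¬◇p there: w3:F, w4:F, w5:F, w7:T. ✓
w7: successors {w0, w6}; ¬◇p there: w0:T, w6:F. ✓
Satisfying worlds: {w0, w2, w3, w4, w5, w6, w7}.

7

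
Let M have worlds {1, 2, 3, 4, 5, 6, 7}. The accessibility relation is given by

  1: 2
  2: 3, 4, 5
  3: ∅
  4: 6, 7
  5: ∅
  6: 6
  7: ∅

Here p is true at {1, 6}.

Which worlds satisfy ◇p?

1: successors {2}; p there: 2:F. ✗
2: successors {3, 4, 5}; p there: 3:F, 4:F, 5:F. ✗
3: no successors, so ◇p fails. ✗
4: successors {6, 7}; p there: 6:T, 7:F. ✓
5: no successors, so ◇p fails. ✗
6: successors {6}; p there: 6:T. ✓
7: no successors, so ◇p fails. ✗

{4, 6}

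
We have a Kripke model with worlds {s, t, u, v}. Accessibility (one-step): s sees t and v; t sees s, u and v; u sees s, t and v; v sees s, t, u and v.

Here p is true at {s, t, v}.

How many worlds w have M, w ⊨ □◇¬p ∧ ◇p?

1

s: □◇¬p is T, ◇p is T. ✓
t: □◇¬p is F, ◇p is T. ✗
u: □◇¬p is F, ◇p is T. ✗
v: □◇¬p is F, ◇p is T. ✗
Satisfying worlds: {s}.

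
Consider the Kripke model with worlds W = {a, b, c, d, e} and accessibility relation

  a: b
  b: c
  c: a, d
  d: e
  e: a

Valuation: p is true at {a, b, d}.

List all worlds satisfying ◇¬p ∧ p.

{b, d}

a: ◇¬p is F, p is T. ✗
b: ◇¬p is T, p is T. ✓
c: ◇¬p is F, p is F. ✗
d: ◇¬p is T, p is T. ✓
e: ◇¬p is F, p is F. ✗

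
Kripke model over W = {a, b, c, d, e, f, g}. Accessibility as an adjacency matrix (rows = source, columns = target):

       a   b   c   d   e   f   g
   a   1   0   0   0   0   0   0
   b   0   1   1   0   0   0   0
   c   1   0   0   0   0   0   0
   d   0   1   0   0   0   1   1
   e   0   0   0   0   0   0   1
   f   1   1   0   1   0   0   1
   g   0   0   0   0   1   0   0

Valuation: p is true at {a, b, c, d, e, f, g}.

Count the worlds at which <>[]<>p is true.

7

a: successors {a}; []<>p there: a:T. ✓
b: successors {b, c}; []<>p there: b:T, c:T. ✓
c: successors {a}; []<>p there: a:T. ✓
d: successors {b, f, g}; []<>p there: b:T, f:T, g:T. ✓
e: successors {g}; []<>p there: g:T. ✓
f: successors {a, b, d, g}; []<>p there: a:T, b:T, d:T, g:T. ✓
g: successors {e}; []<>p there: e:T. ✓
Satisfying worlds: {a, b, c, d, e, f, g}.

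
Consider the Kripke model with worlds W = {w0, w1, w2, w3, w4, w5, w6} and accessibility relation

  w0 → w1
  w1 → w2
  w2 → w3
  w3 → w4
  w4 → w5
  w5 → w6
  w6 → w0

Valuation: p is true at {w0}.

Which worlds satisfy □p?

w0: successors {w1}; p there: w1:F. ✗
w1: successors {w2}; p there: w2:F. ✗
w2: successors {w3}; p there: w3:F. ✗
w3: successors {w4}; p there: w4:F. ✗
w4: successors {w5}; p there: w5:F. ✗
w5: successors {w6}; p there: w6:F. ✗
w6: successors {w0}; p there: w0:T. ✓

{w6}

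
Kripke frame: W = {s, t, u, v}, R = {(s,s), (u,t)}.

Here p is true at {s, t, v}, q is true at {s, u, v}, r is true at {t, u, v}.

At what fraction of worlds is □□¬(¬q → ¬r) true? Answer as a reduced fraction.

s: successors {s}; □¬(¬q → ¬r) there: s:F. ✗
t: no successors, so □□¬(¬q → ¬r) holds vacuously. ✓
u: successors {t}; □¬(¬q → ¬r) there: t:T. ✓
v: no successors, so □□¬(¬q → ¬r) holds vacuously. ✓
That's 3 of 4 worlds, so 3/4.

3/4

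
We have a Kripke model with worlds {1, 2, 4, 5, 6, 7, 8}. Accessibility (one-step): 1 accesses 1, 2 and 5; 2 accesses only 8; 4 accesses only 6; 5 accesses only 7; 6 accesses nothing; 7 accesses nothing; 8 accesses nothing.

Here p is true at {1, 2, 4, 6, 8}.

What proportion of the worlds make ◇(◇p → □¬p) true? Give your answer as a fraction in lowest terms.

4/7

1: successors {1, 2, 5}; ◇p → □¬p there: 1:F, 2:F, 5:T. ✓
2: successors {8}; ◇p → □¬p there: 8:T. ✓
4: successors {6}; ◇p → □¬p there: 6:T. ✓
5: successors {7}; ◇p → □¬p there: 7:T. ✓
6: no successors, so ◇(◇p → □¬p) fails. ✗
7: no successors, so ◇(◇p → □¬p) fails. ✗
8: no successors, so ◇(◇p → □¬p) fails. ✗
That's 4 of 7 worlds, so 4/7.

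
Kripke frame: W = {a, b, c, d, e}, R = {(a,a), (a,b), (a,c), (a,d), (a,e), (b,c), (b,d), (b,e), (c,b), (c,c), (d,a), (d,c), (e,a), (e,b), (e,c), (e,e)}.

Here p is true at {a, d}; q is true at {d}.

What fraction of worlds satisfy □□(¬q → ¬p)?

a: successors {a, b, c, d, e}; □(¬q → ¬p) there: a:F, b:T, c:T, d:F, e:F. ✗
b: successors {c, d, e}; □(¬q → ¬p) there: c:T, d:F, e:F. ✗
c: successors {b, c}; □(¬q → ¬p) there: b:T, c:T. ✓
d: successors {a, c}; □(¬q → ¬p) there: a:F, c:T. ✗
e: successors {a, b, c, e}; □(¬q → ¬p) there: a:F, b:T, c:T, e:F. ✗
That's 1 of 5 worlds, so 1/5.

1/5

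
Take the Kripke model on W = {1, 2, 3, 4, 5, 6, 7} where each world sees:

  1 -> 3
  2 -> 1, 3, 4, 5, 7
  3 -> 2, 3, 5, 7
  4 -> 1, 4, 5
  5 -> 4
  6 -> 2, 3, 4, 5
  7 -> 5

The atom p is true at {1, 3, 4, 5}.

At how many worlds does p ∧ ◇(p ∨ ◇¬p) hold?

4

1: p is T, ◇(p ∨ ◇¬p) is T. ✓
2: p is F, ◇(p ∨ ◇¬p) is T. ✗
3: p is T, ◇(p ∨ ◇¬p) is T. ✓
4: p is T, ◇(p ∨ ◇¬p) is T. ✓
5: p is T, ◇(p ∨ ◇¬p) is T. ✓
6: p is F, ◇(p ∨ ◇¬p) is T. ✗
7: p is F, ◇(p ∨ ◇¬p) is T. ✗
Satisfying worlds: {1, 3, 4, 5}.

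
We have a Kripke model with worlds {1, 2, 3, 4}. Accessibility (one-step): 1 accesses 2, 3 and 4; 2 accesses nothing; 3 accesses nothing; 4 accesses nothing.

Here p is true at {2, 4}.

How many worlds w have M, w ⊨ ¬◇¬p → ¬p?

1: ¬◇¬p is F, ¬p is T. ✓
2: ¬◇¬p is T, ¬p is F. ✗
3: ¬◇¬p is T, ¬p is T. ✓
4: ¬◇¬p is T, ¬p is F. ✗
Satisfying worlds: {1, 3}.

2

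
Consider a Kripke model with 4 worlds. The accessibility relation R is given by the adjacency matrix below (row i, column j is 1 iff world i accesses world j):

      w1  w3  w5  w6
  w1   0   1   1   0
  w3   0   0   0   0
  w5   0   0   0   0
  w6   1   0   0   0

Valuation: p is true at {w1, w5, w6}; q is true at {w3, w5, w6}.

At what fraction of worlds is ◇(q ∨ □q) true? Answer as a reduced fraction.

1/2

w1: successors {w3, w5}; q ∨ □q there: w3:T, w5:T. ✓
w3: no successors, so ◇(q ∨ □q) fails. ✗
w5: no successors, so ◇(q ∨ □q) fails. ✗
w6: successors {w1}; q ∨ □q there: w1:T. ✓
That's 2 of 4 worlds, so 2/4 = 1/2.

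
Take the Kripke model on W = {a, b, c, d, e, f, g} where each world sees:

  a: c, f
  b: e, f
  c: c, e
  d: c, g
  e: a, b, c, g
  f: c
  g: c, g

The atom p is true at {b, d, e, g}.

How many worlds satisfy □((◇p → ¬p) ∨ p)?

a: successors {c, f}; (◇p → ¬p) ∨ p there: c:T, f:T. ✓
b: successors {e, f}; (◇p → ¬p) ∨ p there: e:T, f:T. ✓
c: successors {c, e}; (◇p → ¬p) ∨ p there: c:T, e:T. ✓
d: successors {c, g}; (◇p → ¬p) ∨ p there: c:T, g:T. ✓
e: successors {a, b, c, g}; (◇p → ¬p) ∨ p there: a:T, b:T, c:T, g:T. ✓
f: successors {c}; (◇p → ¬p) ∨ p there: c:T. ✓
g: successors {c, g}; (◇p → ¬p) ∨ p there: c:T, g:T. ✓
Satisfying worlds: {a, b, c, d, e, f, g}.

7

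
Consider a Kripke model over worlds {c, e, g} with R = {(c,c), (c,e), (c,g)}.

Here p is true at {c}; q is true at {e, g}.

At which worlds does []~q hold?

c: successors {c, e, g}; ~q there: c:T, e:F, g:F. ✗
e: no successors, so []~q holds vacuously. ✓
g: no successors, so []~q holds vacuously. ✓

{e, g}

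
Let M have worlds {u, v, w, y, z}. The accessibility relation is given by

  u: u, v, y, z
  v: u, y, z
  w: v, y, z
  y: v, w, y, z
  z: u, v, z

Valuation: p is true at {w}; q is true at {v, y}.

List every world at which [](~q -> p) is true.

u: successors {u, v, y, z}; ~q -> p there: u:F, v:T, y:T, z:F. ✗
v: successors {u, y, z}; ~q -> p there: u:F, y:T, z:F. ✗
w: successors {v, y, z}; ~q -> p there: v:T, y:T, z:F. ✗
y: successors {v, w, y, z}; ~q -> p there: v:T, w:T, y:T, z:F. ✗
z: successors {u, v, z}; ~q -> p there: u:F, v:T, z:F. ✗

∅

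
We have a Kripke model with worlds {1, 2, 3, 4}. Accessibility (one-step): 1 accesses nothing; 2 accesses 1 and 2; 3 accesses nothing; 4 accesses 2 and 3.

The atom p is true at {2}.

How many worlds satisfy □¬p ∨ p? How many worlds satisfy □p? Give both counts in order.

3 and 2

For □¬p ∨ p:
1: □¬p is T, p is F. ✓
2: □¬p is F, p is T. ✓
3: □¬p is T, p is F. ✓
4: □¬p is F, p is F. ✗
— 3 worlds.
For □p:
1: no successors, so □p holds vacuously. ✓
2: successors {1, 2}; p there: 1:F, 2:T. ✗
3: no successors, so □p holds vacuously. ✓
4: successors {2, 3}; p there: 2:T, 3:F. ✗
— 2 worlds.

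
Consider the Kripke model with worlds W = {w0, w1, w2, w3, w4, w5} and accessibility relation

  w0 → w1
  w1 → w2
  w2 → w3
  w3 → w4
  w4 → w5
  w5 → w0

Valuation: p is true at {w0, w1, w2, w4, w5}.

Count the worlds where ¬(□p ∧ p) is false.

4

w0: □p ∧ p is T. ✗
w1: □p ∧ p is T. ✗
w2: □p ∧ p is F. ✓
w3: □p ∧ p is F. ✓
w4: □p ∧ p is T. ✗
w5: □p ∧ p is T. ✗
Satisfying worlds: {w2, w3}.
So ¬(□p ∧ p) fails at the other 4 worlds.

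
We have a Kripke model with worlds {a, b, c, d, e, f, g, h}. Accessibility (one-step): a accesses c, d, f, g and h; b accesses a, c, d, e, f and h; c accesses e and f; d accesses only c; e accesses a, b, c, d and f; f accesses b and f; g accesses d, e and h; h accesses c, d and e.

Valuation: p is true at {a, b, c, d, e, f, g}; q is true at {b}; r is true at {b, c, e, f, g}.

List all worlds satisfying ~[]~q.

{e, f}

a: []~q is T. ✗
b: []~q is T. ✗
c: []~q is T. ✗
d: []~q is T. ✗
e: []~q is F. ✓
f: []~q is F. ✓
g: []~q is T. ✗
h: []~q is T. ✗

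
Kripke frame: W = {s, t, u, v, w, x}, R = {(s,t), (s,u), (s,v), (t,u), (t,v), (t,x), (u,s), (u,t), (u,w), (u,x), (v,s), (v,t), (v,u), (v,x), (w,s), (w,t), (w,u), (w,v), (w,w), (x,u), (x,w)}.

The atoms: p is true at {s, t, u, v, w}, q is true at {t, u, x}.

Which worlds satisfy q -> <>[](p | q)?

s: q is F, <>[](p | q) is T. ✓
t: q is T, <>[](p | q) is T. ✓
u: q is T, <>[](p | q) is T. ✓
v: q is F, <>[](p | q) is T. ✓
w: q is F, <>[](p | q) is T. ✓
x: q is T, <>[](p | q) is T. ✓

{s, t, u, v, w, x}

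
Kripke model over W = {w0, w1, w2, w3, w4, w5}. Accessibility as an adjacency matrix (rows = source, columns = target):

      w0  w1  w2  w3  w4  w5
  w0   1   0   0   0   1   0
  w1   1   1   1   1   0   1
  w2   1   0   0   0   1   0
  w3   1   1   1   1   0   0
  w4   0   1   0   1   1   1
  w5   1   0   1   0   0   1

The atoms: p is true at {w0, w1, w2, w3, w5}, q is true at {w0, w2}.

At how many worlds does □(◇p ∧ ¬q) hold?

w0: successors {w0, w4}; ◇p ∧ ¬q there: w0:F, w4:T. ✗
w1: successors {w0, w1, w2, w3, w5}; ◇p ∧ ¬q there: w0:F, w1:T, w2:F, w3:T, w5:T. ✗
w2: successors {w0, w4}; ◇p ∧ ¬q there: w0:F, w4:T. ✗
w3: successors {w0, w1, w2, w3}; ◇p ∧ ¬q there: w0:F, w1:T, w2:F, w3:T. ✗
w4: successors {w1, w3, w4, w5}; ◇p ∧ ¬q there: w1:T, w3:T, w4:T, w5:T. ✓
w5: successors {w0, w2, w5}; ◇p ∧ ¬q there: w0:F, w2:F, w5:T. ✗
Satisfying worlds: {w4}.

1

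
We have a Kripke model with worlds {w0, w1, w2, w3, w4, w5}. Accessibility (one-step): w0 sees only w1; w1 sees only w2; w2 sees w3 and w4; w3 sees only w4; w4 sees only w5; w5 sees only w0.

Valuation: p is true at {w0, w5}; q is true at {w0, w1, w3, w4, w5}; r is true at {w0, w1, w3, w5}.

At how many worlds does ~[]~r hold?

4

w0: []~r is F. ✓
w1: []~r is T. ✗
w2: []~r is F. ✓
w3: []~r is T. ✗
w4: []~r is F. ✓
w5: []~r is F. ✓
Satisfying worlds: {w0, w2, w4, w5}.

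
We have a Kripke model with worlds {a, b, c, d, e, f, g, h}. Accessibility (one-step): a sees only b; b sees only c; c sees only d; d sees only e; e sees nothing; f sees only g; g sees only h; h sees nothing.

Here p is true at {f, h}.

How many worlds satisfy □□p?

a: successors {b}; □p there: b:F. ✗
b: successors {c}; □p there: c:F. ✗
c: successors {d}; □p there: d:F. ✗
d: successors {e}; □p there: e:T. ✓
e: no successors, so □□p holds vacuously. ✓
f: successors {g}; □p there: g:T. ✓
g: successors {h}; □p there: h:T. ✓
h: no successors, so □□p holds vacuously. ✓
Satisfying worlds: {d, e, f, g, h}.

5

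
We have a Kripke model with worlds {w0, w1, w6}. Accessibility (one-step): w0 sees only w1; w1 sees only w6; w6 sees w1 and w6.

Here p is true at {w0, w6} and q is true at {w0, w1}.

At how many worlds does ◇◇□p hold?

w0: successors {w1}; ◇□p there: w1:F. ✗
w1: successors {w6}; ◇□p there: w6:T. ✓
w6: successors {w1, w6}; ◇□p there: w1:F, w6:T. ✓
Satisfying worlds: {w1, w6}.

2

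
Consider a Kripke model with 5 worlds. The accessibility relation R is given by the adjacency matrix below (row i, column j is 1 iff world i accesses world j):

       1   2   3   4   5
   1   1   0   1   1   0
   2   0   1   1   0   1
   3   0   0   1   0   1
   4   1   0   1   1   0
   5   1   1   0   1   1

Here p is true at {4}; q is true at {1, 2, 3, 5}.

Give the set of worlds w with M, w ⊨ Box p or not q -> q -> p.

{1, 2, 3, 4, 5}

1: Box p or not q is F, q -> p is F. ✓
2: Box p or not q is F, q -> p is F. ✓
3: Box p or not q is F, q -> p is F. ✓
4: Box p or not q is T, q -> p is T. ✓
5: Box p or not q is F, q -> p is F. ✓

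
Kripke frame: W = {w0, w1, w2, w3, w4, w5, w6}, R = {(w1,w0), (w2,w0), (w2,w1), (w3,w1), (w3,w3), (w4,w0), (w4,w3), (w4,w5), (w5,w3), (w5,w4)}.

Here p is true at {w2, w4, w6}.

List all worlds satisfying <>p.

w0: no successors, so <>p fails. ✗
w1: successors {w0}; p there: w0:F. ✗
w2: successors {w0, w1}; p there: w0:F, w1:F. ✗
w3: successors {w1, w3}; p there: w1:F, w3:F. ✗
w4: successors {w0, w3, w5}; p there: w0:F, w3:F, w5:F. ✗
w5: successors {w3, w4}; p there: w3:F, w4:T. ✓
w6: no successors, so <>p fails. ✗

{w5}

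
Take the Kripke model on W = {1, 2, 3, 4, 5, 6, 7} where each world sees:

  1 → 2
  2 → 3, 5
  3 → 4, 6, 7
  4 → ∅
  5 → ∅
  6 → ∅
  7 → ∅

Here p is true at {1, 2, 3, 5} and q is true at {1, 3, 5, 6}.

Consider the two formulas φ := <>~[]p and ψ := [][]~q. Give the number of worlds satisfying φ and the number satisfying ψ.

For <>~[]p:
1: successors {2}; ~[]p there: 2:F. ✗
2: successors {3, 5}; ~[]p there: 3:T, 5:F. ✓
3: successors {4, 6, 7}; ~[]p there: 4:F, 6:F, 7:F. ✗
4: no successors, so <>~[]p fails. ✗
5: no successors, so <>~[]p fails. ✗
6: no successors, so <>~[]p fails. ✗
7: no successors, so <>~[]p fails. ✗
— 1 world.
For [][]~q:
1: successors {2}; []~q there: 2:F. ✗
2: successors {3, 5}; []~q there: 3:F, 5:T. ✗
3: successors {4, 6, 7}; []~q there: 4:T, 6:T, 7:T. ✓
4: no successors, so [][]~q holds vacuously. ✓
5: no successors, so [][]~q holds vacuously. ✓
6: no successors, so [][]~q holds vacuously. ✓
7: no successors, so [][]~q holds vacuously. ✓
— 5 worlds.

1 and 5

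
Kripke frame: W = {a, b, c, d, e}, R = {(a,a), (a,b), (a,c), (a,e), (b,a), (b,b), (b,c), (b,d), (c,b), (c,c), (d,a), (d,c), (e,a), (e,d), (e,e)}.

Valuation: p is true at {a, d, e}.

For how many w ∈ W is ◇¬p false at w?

1

a: successors {a, b, c, e}; ¬p there: a:F, b:T, c:T, e:F. ✓
b: successors {a, b, c, d}; ¬p there: a:F, b:T, c:T, d:F. ✓
c: successors {b, c}; ¬p there: b:T, c:T. ✓
d: successors {a, c}; ¬p there: a:F, c:T. ✓
e: successors {a, d, e}; ¬p there: a:F, d:F, e:F. ✗
Satisfying worlds: {a, b, c, d}.
So ◇¬p fails at the other 1 world.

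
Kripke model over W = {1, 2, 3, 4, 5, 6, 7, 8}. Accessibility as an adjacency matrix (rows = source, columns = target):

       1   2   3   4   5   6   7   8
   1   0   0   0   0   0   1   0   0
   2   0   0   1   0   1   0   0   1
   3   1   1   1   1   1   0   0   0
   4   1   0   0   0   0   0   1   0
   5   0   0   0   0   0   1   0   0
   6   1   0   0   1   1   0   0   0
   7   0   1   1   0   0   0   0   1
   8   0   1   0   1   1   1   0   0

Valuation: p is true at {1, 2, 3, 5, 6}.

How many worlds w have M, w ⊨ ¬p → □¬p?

5

1: ¬p is F, □¬p is F. ✓
2: ¬p is F, □¬p is F. ✓
3: ¬p is F, □¬p is F. ✓
4: ¬p is T, □¬p is F. ✗
5: ¬p is F, □¬p is F. ✓
6: ¬p is F, □¬p is F. ✓
7: ¬p is T, □¬p is F. ✗
8: ¬p is T, □¬p is F. ✗
Satisfying worlds: {1, 2, 3, 5, 6}.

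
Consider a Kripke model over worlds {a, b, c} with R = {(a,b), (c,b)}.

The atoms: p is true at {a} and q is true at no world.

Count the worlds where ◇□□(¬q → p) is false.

1

a: successors {b}; □□(¬q → p) there: b:T. ✓
b: no successors, so ◇□□(¬q → p) fails. ✗
c: successors {b}; □□(¬q → p) there: b:T. ✓
Satisfying worlds: {a, c}.
So ◇□□(¬q → p) fails at the other 1 world.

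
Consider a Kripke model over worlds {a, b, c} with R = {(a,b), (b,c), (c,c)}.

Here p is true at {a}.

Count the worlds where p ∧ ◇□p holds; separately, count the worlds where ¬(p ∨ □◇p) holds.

For p ∧ ◇□p:
a: p is T, ◇□p is F. ✗
b: p is F, ◇□p is F. ✗
c: p is F, ◇□p is F. ✗
— 0 worlds.
For ¬(p ∨ □◇p):
a: p ∨ □◇p is T. ✗
b: p ∨ □◇p is F. ✓
c: p ∨ □◇p is F. ✓
— 2 worlds.

0 and 2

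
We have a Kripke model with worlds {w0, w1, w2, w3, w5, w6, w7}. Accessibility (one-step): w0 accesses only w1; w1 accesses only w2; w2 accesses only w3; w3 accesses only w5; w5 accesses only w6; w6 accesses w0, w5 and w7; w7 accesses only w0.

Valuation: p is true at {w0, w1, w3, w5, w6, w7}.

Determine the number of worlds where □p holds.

w0: successors {w1}; p there: w1:T. ✓
w1: successors {w2}; p there: w2:F. ✗
w2: successors {w3}; p there: w3:T. ✓
w3: successors {w5}; p there: w5:T. ✓
w5: successors {w6}; p there: w6:T. ✓
w6: successors {w0, w5, w7}; p there: w0:T, w5:T, w7:T. ✓
w7: successors {w0}; p there: w0:T. ✓
Satisfying worlds: {w0, w2, w3, w5, w6, w7}.

6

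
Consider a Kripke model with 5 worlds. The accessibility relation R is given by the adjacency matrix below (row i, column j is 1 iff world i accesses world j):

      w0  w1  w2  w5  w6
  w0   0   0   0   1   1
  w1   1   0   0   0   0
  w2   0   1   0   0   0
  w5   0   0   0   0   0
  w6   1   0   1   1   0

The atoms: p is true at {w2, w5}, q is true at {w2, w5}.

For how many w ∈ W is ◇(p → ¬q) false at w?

1

w0: successors {w5, w6}; p → ¬q there: w5:F, w6:T. ✓
w1: successors {w0}; p → ¬q there: w0:T. ✓
w2: successors {w1}; p → ¬q there: w1:T. ✓
w5: no successors, so ◇(p → ¬q) fails. ✗
w6: successors {w0, w2, w5}; p → ¬q there: w0:T, w2:F, w5:F. ✓
Satisfying worlds: {w0, w1, w2, w6}.
So ◇(p → ¬q) fails at the other 1 world.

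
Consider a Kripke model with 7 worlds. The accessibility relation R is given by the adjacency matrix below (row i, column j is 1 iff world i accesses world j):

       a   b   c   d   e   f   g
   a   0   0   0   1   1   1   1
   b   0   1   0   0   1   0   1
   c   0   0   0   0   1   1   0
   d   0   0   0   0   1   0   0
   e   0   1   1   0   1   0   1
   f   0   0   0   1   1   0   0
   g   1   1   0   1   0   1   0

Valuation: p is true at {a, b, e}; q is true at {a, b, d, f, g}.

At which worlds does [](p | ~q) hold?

{d}

a: successors {d, e, f, g}; p | ~q there: d:F, e:T, f:F, g:F. ✗
b: successors {b, e, g}; p | ~q there: b:T, e:T, g:F. ✗
c: successors {e, f}; p | ~q there: e:T, f:F. ✗
d: successors {e}; p | ~q there: e:T. ✓
e: successors {b, c, e, g}; p | ~q there: b:T, c:T, e:T, g:F. ✗
f: successors {d, e}; p | ~q there: d:F, e:T. ✗
g: successors {a, b, d, f}; p | ~q there: a:T, b:T, d:F, f:F. ✗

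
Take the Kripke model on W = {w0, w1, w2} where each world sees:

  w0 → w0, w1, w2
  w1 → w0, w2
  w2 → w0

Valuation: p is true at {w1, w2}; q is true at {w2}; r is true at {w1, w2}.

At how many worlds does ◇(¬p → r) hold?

w0: successors {w0, w1, w2}; ¬p → r there: w0:F, w1:T, w2:T. ✓
w1: successors {w0, w2}; ¬p → r there: w0:F, w2:T. ✓
w2: successors {w0}; ¬p → r there: w0:F. ✗
Satisfying worlds: {w0, w1}.

2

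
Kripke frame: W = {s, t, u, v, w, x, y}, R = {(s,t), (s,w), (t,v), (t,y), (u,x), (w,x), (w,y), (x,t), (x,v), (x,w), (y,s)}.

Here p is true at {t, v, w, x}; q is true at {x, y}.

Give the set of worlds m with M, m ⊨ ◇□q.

{s, t, x}

s: successors {t, w}; □q there: t:F, w:T. ✓
t: successors {v, y}; □q there: v:T, y:F. ✓
u: successors {x}; □q there: x:F. ✗
v: no successors, so ◇□q fails. ✗
w: successors {x, y}; □q there: x:F, y:F. ✗
x: successors {t, v, w}; □q there: t:F, v:T, w:T. ✓
y: successors {s}; □q there: s:F. ✗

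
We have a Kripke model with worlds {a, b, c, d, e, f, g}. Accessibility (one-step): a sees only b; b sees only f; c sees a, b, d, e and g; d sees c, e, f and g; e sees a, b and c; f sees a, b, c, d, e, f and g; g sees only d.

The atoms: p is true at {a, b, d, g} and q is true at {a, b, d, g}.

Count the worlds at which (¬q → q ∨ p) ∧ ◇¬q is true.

a: ¬q → q ∨ p is T, ◇¬q is F. ✗
b: ¬q → q ∨ p is T, ◇¬q is T. ✓
c: ¬q → q ∨ p is F, ◇¬q is T. ✗
d: ¬q → q ∨ p is T, ◇¬q is T. ✓
e: ¬q → q ∨ p is F, ◇¬q is T. ✗
f: ¬q → q ∨ p is F, ◇¬q is T. ✗
g: ¬q → q ∨ p is T, ◇¬q is F. ✗
Satisfying worlds: {b, d}.

2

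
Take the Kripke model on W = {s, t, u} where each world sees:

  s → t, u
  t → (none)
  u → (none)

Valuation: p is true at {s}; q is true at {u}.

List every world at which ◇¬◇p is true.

{s}

s: successors {t, u}; ¬◇p there: t:T, u:T. ✓
t: no successors, so ◇¬◇p fails. ✗
u: no successors, so ◇¬◇p fails. ✗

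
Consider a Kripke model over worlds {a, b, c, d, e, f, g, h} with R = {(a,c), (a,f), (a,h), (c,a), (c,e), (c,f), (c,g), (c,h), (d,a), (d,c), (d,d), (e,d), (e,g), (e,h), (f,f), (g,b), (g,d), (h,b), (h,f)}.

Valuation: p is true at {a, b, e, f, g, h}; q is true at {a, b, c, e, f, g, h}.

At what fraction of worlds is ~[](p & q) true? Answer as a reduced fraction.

1/2

a: [](p & q) is F. ✓
b: [](p & q) is T. ✗
c: [](p & q) is T. ✗
d: [](p & q) is F. ✓
e: [](p & q) is F. ✓
f: [](p & q) is T. ✗
g: [](p & q) is F. ✓
h: [](p & q) is T. ✗
That's 4 of 8 worlds, so 4/8 = 1/2.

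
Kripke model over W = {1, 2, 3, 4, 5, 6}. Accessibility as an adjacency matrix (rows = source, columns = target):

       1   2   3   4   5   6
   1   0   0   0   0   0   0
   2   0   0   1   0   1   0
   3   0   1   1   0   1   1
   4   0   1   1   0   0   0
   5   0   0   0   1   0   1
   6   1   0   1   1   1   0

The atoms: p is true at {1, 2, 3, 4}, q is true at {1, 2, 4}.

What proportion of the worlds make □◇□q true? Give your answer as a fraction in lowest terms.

1: no successors, so □◇□q holds vacuously. ✓
2: successors {3, 5}; ◇□q there: 3:F, 5:F. ✗
3: successors {2, 3, 5, 6}; ◇□q there: 2:F, 3:F, 5:F, 6:T. ✗
4: successors {2, 3}; ◇□q there: 2:F, 3:F. ✗
5: successors {4, 6}; ◇□q there: 4:F, 6:T. ✗
6: successors {1, 3, 4, 5}; ◇□q there: 1:F, 3:F, 4:F, 5:F. ✗
That's 1 of 6 worlds, so 1/6.

1/6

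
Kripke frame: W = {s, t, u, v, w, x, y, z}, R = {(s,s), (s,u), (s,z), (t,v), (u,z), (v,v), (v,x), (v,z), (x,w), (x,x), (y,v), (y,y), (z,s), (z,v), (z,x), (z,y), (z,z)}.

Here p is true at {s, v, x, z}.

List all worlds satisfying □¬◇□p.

s: successors {s, u, z}; ¬◇□p there: s:F, u:T, z:F. ✗
t: successors {v}; ¬◇□p there: v:F. ✗
u: successors {z}; ¬◇□p there: z:F. ✗
v: successors {v, x, z}; ¬◇□p there: v:F, x:F, z:F. ✗
w: no successors, so □¬◇□p holds vacuously. ✓
x: successors {w, x}; ¬◇□p there: w:T, x:F. ✗
y: successors {v, y}; ¬◇□p there: v:F, y:F. ✗
z: successors {s, v, x, y, z}; ¬◇□p there: s:F, v:F, x:F, y:F, z:F. ✗

{w}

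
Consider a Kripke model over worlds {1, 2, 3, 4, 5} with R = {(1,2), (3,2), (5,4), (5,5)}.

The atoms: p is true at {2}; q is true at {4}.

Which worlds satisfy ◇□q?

{1, 3, 5}

1: successors {2}; □q there: 2:T. ✓
2: no successors, so ◇□q fails. ✗
3: successors {2}; □q there: 2:T. ✓
4: no successors, so ◇□q fails. ✗
5: successors {4, 5}; □q there: 4:T, 5:F. ✓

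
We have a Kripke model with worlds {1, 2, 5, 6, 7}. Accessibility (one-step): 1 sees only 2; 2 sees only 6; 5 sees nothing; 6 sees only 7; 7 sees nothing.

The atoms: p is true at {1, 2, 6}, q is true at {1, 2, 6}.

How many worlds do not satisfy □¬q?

1: successors {2}; ¬q there: 2:F. ✗
2: successors {6}; ¬q there: 6:F. ✗
5: no successors, so □¬q holds vacuously. ✓
6: successors {7}; ¬q there: 7:T. ✓
7: no successors, so □¬q holds vacuously. ✓
Satisfying worlds: {5, 6, 7}.
So □¬q fails at the other 2 worlds.

2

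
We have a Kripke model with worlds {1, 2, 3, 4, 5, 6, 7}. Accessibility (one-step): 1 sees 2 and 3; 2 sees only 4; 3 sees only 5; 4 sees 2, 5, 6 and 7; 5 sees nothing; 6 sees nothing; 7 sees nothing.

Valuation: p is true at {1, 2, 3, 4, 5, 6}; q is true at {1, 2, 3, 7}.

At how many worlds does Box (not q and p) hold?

1: successors {2, 3}; not q and p there: 2:F, 3:F. ✗
2: successors {4}; not q and p there: 4:T. ✓
3: successors {5}; not q and p there: 5:T. ✓
4: successors {2, 5, 6, 7}; not q and p there: 2:F, 5:T, 6:T, 7:F. ✗
5: no successors, so Box (not q and p) holds vacuously. ✓
6: no successors, so Box (not q and p) holds vacuously. ✓
7: no successors, so Box (not q and p) holds vacuously. ✓
Satisfying worlds: {2, 3, 5, 6, 7}.

5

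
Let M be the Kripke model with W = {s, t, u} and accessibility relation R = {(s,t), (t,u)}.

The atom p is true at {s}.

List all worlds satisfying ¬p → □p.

s: ¬p is F, □p is F. ✓
t: ¬p is T, □p is F. ✗
u: ¬p is T, □p is T. ✓

{s, u}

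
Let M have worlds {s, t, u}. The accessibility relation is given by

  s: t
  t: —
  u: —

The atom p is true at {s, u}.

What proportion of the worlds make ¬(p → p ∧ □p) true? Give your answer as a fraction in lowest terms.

s: p → p ∧ □p is F. ✓
t: p → p ∧ □p is T. ✗
u: p → p ∧ □p is T. ✗
That's 1 of 3 worlds, so 1/3.

1/3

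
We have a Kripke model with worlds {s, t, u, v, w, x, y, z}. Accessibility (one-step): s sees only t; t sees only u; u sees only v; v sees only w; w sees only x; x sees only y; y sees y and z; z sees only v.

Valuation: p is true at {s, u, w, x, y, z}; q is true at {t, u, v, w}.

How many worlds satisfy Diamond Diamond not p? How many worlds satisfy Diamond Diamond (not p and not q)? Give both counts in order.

For Diamond Diamond not p:
s: successors {t}; Diamond not p there: t:F. ✗
t: successors {u}; Diamond not p there: u:T. ✓
u: successors {v}; Diamond not p there: v:F. ✗
v: successors {w}; Diamond not p there: w:F. ✗
w: successors {x}; Diamond not p there: x:F. ✗
x: successors {y}; Diamond not p there: y:F. ✗
y: successors {y, z}; Diamond not p there: y:F, z:T. ✓
z: successors {v}; Diamond not p there: v:F. ✗
— 2 worlds.
For Diamond Diamond (not p and not q):
s: successors {t}; Diamond (not p and not q) there: t:F. ✗
t: successors {u}; Diamond (not p and not q) there: u:F. ✗
u: successors {v}; Diamond (not p and not q) there: v:F. ✗
v: successors {w}; Diamond (not p and not q) there: w:F. ✗
w: successors {x}; Diamond (not p and not q) there: x:F. ✗
x: successors {y}; Diamond (not p and not q) there: y:F. ✗
y: successors {y, z}; Diamond (not p and not q) there: y:F, z:F. ✗
z: successors {v}; Diamond (not p and not q) there: v:F. ✗
— 0 worlds.

2 and 0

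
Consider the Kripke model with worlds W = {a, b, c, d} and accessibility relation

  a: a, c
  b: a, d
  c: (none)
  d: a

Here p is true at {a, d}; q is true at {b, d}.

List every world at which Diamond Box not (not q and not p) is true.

a: successors {a, c}; Box not (not q and not p) there: a:F, c:T. ✓
b: successors {a, d}; Box not (not q and not p) there: a:F, d:T. ✓
c: no successors, so Diamond Box not (not q and not p) fails. ✗
d: successors {a}; Box not (not q and not p) there: a:F. ✗

{a, b}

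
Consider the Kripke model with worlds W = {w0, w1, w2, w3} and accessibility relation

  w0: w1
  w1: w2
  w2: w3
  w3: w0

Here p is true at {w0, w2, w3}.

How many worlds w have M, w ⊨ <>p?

3

w0: successors {w1}; p there: w1:F. ✗
w1: successors {w2}; p there: w2:T. ✓
w2: successors {w3}; p there: w3:T. ✓
w3: successors {w0}; p there: w0:T. ✓
Satisfying worlds: {w1, w2, w3}.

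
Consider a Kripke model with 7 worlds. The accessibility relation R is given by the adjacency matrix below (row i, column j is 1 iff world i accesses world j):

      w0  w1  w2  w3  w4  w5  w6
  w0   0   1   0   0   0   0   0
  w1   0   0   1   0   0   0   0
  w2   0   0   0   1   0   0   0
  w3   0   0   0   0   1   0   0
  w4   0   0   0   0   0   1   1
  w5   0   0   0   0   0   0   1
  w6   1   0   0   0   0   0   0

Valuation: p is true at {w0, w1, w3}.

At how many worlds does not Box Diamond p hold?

4

w0: Box Diamond p is F. ✓
w1: Box Diamond p is T. ✗
w2: Box Diamond p is F. ✓
w3: Box Diamond p is F. ✓
w4: Box Diamond p is F. ✓
w5: Box Diamond p is T. ✗
w6: Box Diamond p is T. ✗
Satisfying worlds: {w0, w2, w3, w4}.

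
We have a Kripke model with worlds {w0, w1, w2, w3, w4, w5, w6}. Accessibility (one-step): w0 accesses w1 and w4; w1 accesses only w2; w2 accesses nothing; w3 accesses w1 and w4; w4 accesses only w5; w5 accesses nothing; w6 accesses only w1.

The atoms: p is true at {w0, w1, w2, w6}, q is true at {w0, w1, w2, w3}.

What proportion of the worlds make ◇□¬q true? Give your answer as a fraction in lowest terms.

4/7

w0: successors {w1, w4}; □¬q there: w1:F, w4:T. ✓
w1: successors {w2}; □¬q there: w2:T. ✓
w2: no successors, so ◇□¬q fails. ✗
w3: successors {w1, w4}; □¬q there: w1:F, w4:T. ✓
w4: successors {w5}; □¬q there: w5:T. ✓
w5: no successors, so ◇□¬q fails. ✗
w6: successors {w1}; □¬q there: w1:F. ✗
That's 4 of 7 worlds, so 4/7.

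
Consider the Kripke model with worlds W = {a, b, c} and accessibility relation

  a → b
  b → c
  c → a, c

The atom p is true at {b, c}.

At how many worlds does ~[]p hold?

a: []p is T. ✗
b: []p is T. ✗
c: []p is F. ✓
Satisfying worlds: {c}.

1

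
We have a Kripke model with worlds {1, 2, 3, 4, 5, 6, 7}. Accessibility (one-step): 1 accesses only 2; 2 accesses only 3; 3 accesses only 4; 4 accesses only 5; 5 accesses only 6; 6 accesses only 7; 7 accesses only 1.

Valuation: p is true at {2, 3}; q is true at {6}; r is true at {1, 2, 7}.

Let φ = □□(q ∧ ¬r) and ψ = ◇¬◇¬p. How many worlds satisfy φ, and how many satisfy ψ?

For □□(q ∧ ¬r):
1: successors {2}; □(q ∧ ¬r) there: 2:F. ✗
2: successors {3}; □(q ∧ ¬r) there: 3:F. ✗
3: successors {4}; □(q ∧ ¬r) there: 4:F. ✗
4: successors {5}; □(q ∧ ¬r) there: 5:T. ✓
5: successors {6}; □(q ∧ ¬r) there: 6:F. ✗
6: successors {7}; □(q ∧ ¬r) there: 7:F. ✗
7: successors {1}; □(q ∧ ¬r) there: 1:F. ✗
— 1 world.
For ◇¬◇¬p:
1: successors {2}; ¬◇¬p there: 2:T. ✓
2: successors {3}; ¬◇¬p there: 3:F. ✗
3: successors {4}; ¬◇¬p there: 4:F. ✗
4: successors {5}; ¬◇¬p there: 5:F. ✗
5: successors {6}; ¬◇¬p there: 6:F. ✗
6: successors {7}; ¬◇¬p there: 7:F. ✗
7: successors {1}; ¬◇¬p there: 1:T. ✓
— 2 worlds.

1 and 2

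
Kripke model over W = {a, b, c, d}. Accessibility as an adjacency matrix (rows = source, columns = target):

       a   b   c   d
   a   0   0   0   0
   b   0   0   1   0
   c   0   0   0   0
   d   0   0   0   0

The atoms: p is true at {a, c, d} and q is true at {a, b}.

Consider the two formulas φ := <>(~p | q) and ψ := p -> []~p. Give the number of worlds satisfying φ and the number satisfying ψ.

0 and 4

For <>(~p | q):
a: no successors, so <>(~p | q) fails. ✗
b: successors {c}; ~p | q there: c:F. ✗
c: no successors, so <>(~p | q) fails. ✗
d: no successors, so <>(~p | q) fails. ✗
— 0 worlds.
For p -> []~p:
a: p is T, []~p is T. ✓
b: p is F, []~p is F. ✓
c: p is T, []~p is T. ✓
d: p is T, []~p is T. ✓
— 4 worlds.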